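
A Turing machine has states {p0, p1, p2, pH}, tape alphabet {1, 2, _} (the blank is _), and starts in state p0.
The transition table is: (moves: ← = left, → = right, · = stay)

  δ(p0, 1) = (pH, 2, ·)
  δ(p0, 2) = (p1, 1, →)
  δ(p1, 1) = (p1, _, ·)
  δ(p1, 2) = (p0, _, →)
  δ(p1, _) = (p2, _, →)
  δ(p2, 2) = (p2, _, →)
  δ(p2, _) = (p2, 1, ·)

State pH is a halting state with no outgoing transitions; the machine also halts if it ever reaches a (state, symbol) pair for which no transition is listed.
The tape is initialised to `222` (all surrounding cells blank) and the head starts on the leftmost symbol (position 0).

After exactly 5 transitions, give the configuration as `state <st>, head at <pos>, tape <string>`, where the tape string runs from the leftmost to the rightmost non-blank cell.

p0 | [2]22__   read 2 → write 1, move →, go to p1
p1 | 1[2]2__   read 2 → write _, move →, go to p0
p0 | 1_[2]__   read 2 → write 1, move →, go to p1
p1 | 1_1[_]_   read _ → write _, move →, go to p2
p2 | 1_1_[_]   read _ → write 1, move ·, go to p2
p2 | 1_1_[1]
After 5 steps: state p2, head at 4, tape 1_1_1.

state p2, head at 4, tape 1_1_1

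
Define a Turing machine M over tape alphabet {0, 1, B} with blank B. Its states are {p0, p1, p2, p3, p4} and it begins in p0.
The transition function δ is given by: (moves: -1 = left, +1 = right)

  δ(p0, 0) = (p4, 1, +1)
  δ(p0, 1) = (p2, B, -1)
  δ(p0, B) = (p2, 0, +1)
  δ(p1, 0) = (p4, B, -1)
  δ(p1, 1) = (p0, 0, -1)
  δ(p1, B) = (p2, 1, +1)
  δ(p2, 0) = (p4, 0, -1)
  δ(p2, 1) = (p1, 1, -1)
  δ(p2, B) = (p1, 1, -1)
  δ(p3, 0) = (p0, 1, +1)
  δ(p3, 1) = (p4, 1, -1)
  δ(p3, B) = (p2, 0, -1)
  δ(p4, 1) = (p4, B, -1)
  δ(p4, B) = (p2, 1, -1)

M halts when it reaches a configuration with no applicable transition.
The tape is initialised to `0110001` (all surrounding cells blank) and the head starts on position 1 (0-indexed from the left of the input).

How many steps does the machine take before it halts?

state=p0 head=1 tape=BBBB0[1]10001   (p0,1)→(p2,B,-1)
state=p2 head=0 tape=BBBB[0]B10001   (p2,0)→(p4,0,-1)
state=p4 head=-1 tape=BBB[B]0B10001   (p4,B)→(p2,1,-1)
state=p2 head=-2 tape=BB[B]10B10001   (p2,B)→(p1,1,-1)
state=p1 head=-3 tape=B[B]110B10001   (p1,B)→(p2,1,+1)
state=p2 head=-2 tape=B1[1]10B10001   (p2,1)→(p1,1,-1)
state=p1 head=-3 tape=B[1]110B10001   (p1,1)→(p0,0,-1)
state=p0 head=-4 tape=[B]0110B10001   (p0,B)→(p2,0,+1)
state=p2 head=-3 tape=0[0]110B10001   (p2,0)→(p4,0,-1)
state=p4 head=-4 tape=[0]0110B10001
M halts after 9 transitions.

9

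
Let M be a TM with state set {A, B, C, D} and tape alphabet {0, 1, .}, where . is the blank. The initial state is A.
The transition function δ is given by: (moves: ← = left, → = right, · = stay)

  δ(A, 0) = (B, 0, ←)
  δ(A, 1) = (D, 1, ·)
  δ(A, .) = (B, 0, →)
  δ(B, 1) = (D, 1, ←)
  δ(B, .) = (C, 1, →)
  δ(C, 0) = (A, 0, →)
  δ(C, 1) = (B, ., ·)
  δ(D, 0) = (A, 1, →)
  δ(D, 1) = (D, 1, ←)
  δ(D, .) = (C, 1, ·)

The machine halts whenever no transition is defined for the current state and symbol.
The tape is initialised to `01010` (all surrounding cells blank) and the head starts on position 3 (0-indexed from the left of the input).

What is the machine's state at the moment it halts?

C

A | .010[1]0...   read 1 → write 1, move ·, go to D
D | .010[1]0...   read 1 → write 1, move ←, go to D
D | .01[0]10...   read 0 → write 1, move →, go to A
A | .011[1]0...   read 1 → write 1, move ·, go to D
D | .011[1]0...   read 1 → write 1, move ←, go to D
D | .01[1]10...   read 1 → write 1, move ←, go to D
D | .0[1]110...   read 1 → write 1, move ←, go to D
D | .[0]1110...   read 0 → write 1, move →, go to A
A | .1[1]110...   read 1 → write 1, move ·, go to D
D | .1[1]110...   read 1 → write 1, move ←, go to D
D | .[1]1110...   read 1 → write 1, move ←, go to D
D | [.]11110...   read . → write 1, move ·, go to C
C | [1]11110...   read 1 → write ., move ·, go to B
B | [.]11110...   read . → write 1, move →, go to C
C | 1[1]1110...   read 1 → write ., move ·, go to B
B | 1[.]1110...   read . → write 1, move →, go to C
C | 11[1]110...   read 1 → write ., move ·, go to B
B | 11[.]110...   read . → write 1, move →, go to C
C | 111[1]10...   read 1 → write ., move ·, go to B
B | 111[.]10...   read . → write 1, move →, go to C
C | 1111[1]0...   read 1 → write ., move ·, go to B
B | 1111[.]0...   read . → write 1, move →, go to C
C | 11111[0]...   read 0 → write 0, move →, go to A
A | 111110[.]..   read . → write 0, move →, go to B
B | 1111100[.].   read . → write 1, move →, go to C
C | 11111001[.]
No transition is defined for (C, .); M halts in state C.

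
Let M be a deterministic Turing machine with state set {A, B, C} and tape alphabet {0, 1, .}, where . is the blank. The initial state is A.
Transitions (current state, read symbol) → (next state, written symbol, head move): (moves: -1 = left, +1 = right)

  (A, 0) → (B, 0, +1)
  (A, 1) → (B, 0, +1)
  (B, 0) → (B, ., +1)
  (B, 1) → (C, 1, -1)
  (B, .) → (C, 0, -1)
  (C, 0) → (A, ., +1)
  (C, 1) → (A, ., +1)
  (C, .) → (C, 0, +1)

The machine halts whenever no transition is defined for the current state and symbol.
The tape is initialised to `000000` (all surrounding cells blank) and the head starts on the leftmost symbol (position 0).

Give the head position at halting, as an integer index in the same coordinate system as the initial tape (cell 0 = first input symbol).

A | [0]00000..   read 0 → write 0, move +1, go to B
B | 0[0]0000..   read 0 → write ., move +1, go to B
B | 0.[0]000..   read 0 → write ., move +1, go to B
B | 0..[0]00..   read 0 → write ., move +1, go to B
B | 0...[0]0..   read 0 → write ., move +1, go to B
B | 0....[0]..   read 0 → write ., move +1, go to B
B | 0.....[.].   read . → write 0, move -1, go to C
C | 0....[.]0.   read . → write 0, move +1, go to C
C | 0....0[0].   read 0 → write ., move +1, go to A
A | 0....0.[.]
At halt the head is at cell 7.

7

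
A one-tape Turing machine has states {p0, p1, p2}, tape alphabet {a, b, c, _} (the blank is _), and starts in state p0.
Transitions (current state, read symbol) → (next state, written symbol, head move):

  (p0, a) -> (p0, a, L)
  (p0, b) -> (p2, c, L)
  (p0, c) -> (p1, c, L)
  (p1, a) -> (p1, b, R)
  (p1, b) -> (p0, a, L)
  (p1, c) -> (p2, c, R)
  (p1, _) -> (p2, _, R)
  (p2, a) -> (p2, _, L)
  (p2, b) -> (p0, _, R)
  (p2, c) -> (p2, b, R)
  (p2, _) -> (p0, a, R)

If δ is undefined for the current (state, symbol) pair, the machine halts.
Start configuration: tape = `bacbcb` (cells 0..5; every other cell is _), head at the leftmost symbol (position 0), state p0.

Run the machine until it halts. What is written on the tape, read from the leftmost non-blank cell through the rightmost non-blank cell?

bbbc_b

p0 | _[b]acbcb_   read b → write c, move L, go to p2
p2 | [_]cacbcb_   read _ → write a, move R, go to p0
p0 | a[c]acbcb_   read c → write c, move L, go to p1
p1 | [a]cacbcb_   read a → write b, move R, go to p1
p1 | b[c]acbcb_   read c → write c, move R, go to p2
p2 | bc[a]cbcb_   read a → write _, move L, go to p2
p2 | b[c]_cbcb_   read c → write b, move R, go to p2
p2 | bb[_]cbcb_   read _ → write a, move R, go to p0
p0 | bba[c]bcb_   read c → write c, move L, go to p1
p1 | bb[a]cbcb_   read a → write b, move R, go to p1
p1 | bbb[c]bcb_   read c → write c, move R, go to p2
p2 | bbbc[b]cb_   read b → write _, move R, go to p0
p0 | bbbc_[c]b_   read c → write c, move L, go to p1
p1 | bbbc[_]cb_   read _ → write _, move R, go to p2
p2 | bbbc_[c]b_   read c → write b, move R, go to p2
p2 | bbbc_b[b]_   read b → write _, move R, go to p0
p0 | bbbc_b_[_]
The non-blank tape span at halt is bbbc_b.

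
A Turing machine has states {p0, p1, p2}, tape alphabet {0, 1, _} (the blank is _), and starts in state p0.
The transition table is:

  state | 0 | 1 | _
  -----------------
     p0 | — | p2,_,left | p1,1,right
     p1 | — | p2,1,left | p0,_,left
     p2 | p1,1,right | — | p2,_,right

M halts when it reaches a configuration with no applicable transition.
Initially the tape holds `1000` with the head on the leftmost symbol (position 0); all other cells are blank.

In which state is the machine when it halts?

p1

state=p0 head=0 tape=_[1]000   (p0,1)→(p2,_,left)
state=p2 head=-1 tape=[_]_000   (p2,_)→(p2,_,right)
state=p2 head=0 tape=_[_]000   (p2,_)→(p2,_,right)
state=p2 head=1 tape=__[0]00   (p2,0)→(p1,1,right)
state=p1 head=2 tape=__1[0]0
No transition is defined for (p1, 0); M halts in state p1.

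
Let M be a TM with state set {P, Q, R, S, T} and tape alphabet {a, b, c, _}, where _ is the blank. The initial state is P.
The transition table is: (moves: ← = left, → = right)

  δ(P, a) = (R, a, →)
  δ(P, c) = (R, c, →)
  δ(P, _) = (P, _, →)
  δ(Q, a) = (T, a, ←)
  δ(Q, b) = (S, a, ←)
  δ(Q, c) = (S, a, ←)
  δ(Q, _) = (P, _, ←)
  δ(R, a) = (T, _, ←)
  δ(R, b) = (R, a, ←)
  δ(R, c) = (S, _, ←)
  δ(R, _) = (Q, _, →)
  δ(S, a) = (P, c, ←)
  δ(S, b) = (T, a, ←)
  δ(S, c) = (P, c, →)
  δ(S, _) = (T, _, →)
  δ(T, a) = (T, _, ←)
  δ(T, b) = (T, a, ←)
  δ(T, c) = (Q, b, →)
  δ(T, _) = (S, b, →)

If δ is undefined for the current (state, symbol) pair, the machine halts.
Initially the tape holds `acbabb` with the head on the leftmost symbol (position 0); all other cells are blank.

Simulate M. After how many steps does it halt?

17

state=P head=0 tape=_[a]cbabb   (P,a)→(R,a,→)
state=R head=1 tape=_a[c]babb   (R,c)→(S,_,←)
state=S head=0 tape=_[a]_babb   (S,a)→(P,c,←)
state=P head=-1 tape=[_]c_babb   (P,_)→(P,_,→)
state=P head=0 tape=_[c]_babb   (P,c)→(R,c,→)
state=R head=1 tape=_c[_]babb   (R,_)→(Q,_,→)
state=Q head=2 tape=_c_[b]abb   (Q,b)→(S,a,←)
state=S head=1 tape=_c[_]aabb   (S,_)→(T,_,→)
state=T head=2 tape=_c_[a]abb   (T,a)→(T,_,←)
state=T head=1 tape=_c[_]_abb   (T,_)→(S,b,→)
state=S head=2 tape=_cb[_]abb   (S,_)→(T,_,→)
state=T head=3 tape=_cb_[a]bb   (T,a)→(T,_,←)
state=T head=2 tape=_cb[_]_bb   (T,_)→(S,b,→)
state=S head=3 tape=_cbb[_]bb   (S,_)→(T,_,→)
state=T head=4 tape=_cbb_[b]b   (T,b)→(T,a,←)
state=T head=3 tape=_cbb[_]ab   (T,_)→(S,b,→)
state=S head=4 tape=_cbbb[a]b   (S,a)→(P,c,←)
state=P head=3 tape=_cbb[b]cb
M halts after 17 transitions.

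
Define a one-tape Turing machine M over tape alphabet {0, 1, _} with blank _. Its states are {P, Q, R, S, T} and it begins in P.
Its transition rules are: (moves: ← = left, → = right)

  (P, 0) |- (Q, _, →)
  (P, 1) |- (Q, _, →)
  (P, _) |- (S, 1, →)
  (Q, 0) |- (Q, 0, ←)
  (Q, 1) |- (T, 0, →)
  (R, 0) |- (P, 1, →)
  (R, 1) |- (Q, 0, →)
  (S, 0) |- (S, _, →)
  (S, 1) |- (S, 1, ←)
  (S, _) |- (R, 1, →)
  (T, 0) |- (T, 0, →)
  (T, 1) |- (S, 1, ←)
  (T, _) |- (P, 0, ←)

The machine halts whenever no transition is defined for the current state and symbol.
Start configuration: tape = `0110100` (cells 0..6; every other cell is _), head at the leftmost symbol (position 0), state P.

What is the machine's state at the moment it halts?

Q

P | [0]110100_   read 0 → write _, move →, go to Q
Q | _[1]10100_   read 1 → write 0, move →, go to T
T | _0[1]0100_   read 1 → write 1, move ←, go to S
S | _[0]10100_   read 0 → write _, move →, go to S
S | __[1]0100_   read 1 → write 1, move ←, go to S
S | _[_]10100_   read _ → write 1, move →, go to R
R | _1[1]0100_   read 1 → write 0, move →, go to Q
Q | _10[0]100_   read 0 → write 0, move ←, go to Q
Q | _1[0]0100_   read 0 → write 0, move ←, go to Q
Q | _[1]00100_   read 1 → write 0, move →, go to T
T | _0[0]0100_   read 0 → write 0, move →, go to T
T | _00[0]100_   read 0 → write 0, move →, go to T
T | _000[1]00_   read 1 → write 1, move ←, go to S
S | _00[0]100_   read 0 → write _, move →, go to S
S | _00_[1]00_   read 1 → write 1, move ←, go to S
S | _00[_]100_   read _ → write 1, move →, go to R
R | _001[1]00_   read 1 → write 0, move →, go to Q
Q | _0010[0]0_   read 0 → write 0, move ←, go to Q
Q | _001[0]00_   read 0 → write 0, move ←, go to Q
Q | _00[1]000_   read 1 → write 0, move →, go to T
T | _000[0]00_   read 0 → write 0, move →, go to T
T | _0000[0]0_   read 0 → write 0, move →, go to T
T | _00000[0]_   read 0 → write 0, move →, go to T
T | _000000[_]   read _ → write 0, move ←, go to P
P | _00000[0]0   read 0 → write _, move →, go to Q
Q | _00000_[0]   read 0 → write 0, move ←, go to Q
Q | _00000[_]0
No transition is defined for (Q, _); M halts in state Q.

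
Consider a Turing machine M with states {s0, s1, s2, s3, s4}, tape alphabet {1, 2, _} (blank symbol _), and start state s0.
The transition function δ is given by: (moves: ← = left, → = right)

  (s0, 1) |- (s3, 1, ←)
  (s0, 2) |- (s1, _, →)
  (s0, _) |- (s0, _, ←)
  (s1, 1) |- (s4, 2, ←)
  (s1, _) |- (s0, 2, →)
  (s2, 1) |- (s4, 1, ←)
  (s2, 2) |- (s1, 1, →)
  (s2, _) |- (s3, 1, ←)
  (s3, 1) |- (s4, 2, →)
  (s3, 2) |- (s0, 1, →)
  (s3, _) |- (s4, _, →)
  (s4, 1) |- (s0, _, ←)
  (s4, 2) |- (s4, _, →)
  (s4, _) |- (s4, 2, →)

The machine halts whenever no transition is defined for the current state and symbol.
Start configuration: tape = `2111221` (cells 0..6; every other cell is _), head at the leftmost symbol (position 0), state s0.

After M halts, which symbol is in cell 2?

_

s0 | [2]111221   read 2 → write _, move →, go to s1
s1 | _[1]11221   read 1 → write 2, move ←, go to s4
s4 | [_]211221   read _ → write 2, move →, go to s4
s4 | 2[2]11221   read 2 → write _, move →, go to s4
s4 | 2_[1]1221   read 1 → write _, move ←, go to s0
s0 | 2[_]_1221   read _ → write _, move ←, go to s0
s0 | [2]__1221   read 2 → write _, move →, go to s1
s1 | _[_]_1221   read _ → write 2, move →, go to s0
s0 | _2[_]1221   read _ → write _, move ←, go to s0
s0 | _[2]_1221   read 2 → write _, move →, go to s1
s1 | __[_]1221   read _ → write 2, move →, go to s0
s0 | __2[1]221   read 1 → write 1, move ←, go to s3
s3 | __[2]1221   read 2 → write 1, move →, go to s0
s0 | __1[1]221   read 1 → write 1, move ←, go to s3
s3 | __[1]1221   read 1 → write 2, move →, go to s4
s4 | __2[1]221   read 1 → write _, move ←, go to s0
s0 | __[2]_221   read 2 → write _, move →, go to s1
s1 | ___[_]221   read _ → write 2, move →, go to s0
s0 | ___2[2]21   read 2 → write _, move →, go to s1
s1 | ___2_[2]1
Cell 2 holds _ when M halts.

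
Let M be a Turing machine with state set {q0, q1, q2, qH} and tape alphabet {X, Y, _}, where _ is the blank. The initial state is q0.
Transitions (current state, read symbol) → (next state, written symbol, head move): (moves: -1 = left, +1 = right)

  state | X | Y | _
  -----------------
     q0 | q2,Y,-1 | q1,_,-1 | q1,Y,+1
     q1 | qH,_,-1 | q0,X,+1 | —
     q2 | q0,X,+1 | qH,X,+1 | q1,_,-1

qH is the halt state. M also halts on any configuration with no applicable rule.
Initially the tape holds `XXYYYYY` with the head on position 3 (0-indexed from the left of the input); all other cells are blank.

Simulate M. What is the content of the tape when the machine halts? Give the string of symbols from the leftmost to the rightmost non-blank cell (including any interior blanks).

q0 | XXY[Y]YYY   read Y → write _, move -1, go to q1
q1 | XX[Y]_YYY   read Y → write X, move +1, go to q0
q0 | XXX[_]YYY   read _ → write Y, move +1, go to q1
q1 | XXXY[Y]YY   read Y → write X, move +1, go to q0
q0 | XXXYX[Y]Y   read Y → write _, move -1, go to q1
q1 | XXXY[X]_Y   read X → write _, move -1, go to qH
qH | XXX[Y]__Y
The non-blank tape span at halt is XXXY__Y.

XXXY__Y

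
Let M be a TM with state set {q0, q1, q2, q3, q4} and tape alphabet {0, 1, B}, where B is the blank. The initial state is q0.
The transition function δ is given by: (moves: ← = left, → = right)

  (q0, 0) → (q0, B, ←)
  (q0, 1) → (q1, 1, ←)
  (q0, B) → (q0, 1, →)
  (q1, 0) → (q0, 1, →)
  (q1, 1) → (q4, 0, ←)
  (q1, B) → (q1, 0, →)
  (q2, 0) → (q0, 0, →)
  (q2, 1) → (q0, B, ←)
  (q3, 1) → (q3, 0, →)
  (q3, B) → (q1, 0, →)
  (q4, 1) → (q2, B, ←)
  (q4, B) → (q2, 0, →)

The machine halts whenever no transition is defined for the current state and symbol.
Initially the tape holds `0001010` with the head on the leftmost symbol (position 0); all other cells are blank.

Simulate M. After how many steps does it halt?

12

state=q0 head=0 tape=BB[0]001010   (q0,0)→(q0,B,←)
state=q0 head=-1 tape=B[B]B001010   (q0,B)→(q0,1,→)
state=q0 head=0 tape=B1[B]001010   (q0,B)→(q0,1,→)
state=q0 head=1 tape=B11[0]01010   (q0,0)→(q0,B,←)
state=q0 head=0 tape=B1[1]B01010   (q0,1)→(q1,1,←)
state=q1 head=-1 tape=B[1]1B01010   (q1,1)→(q4,0,←)
state=q4 head=-2 tape=[B]01B01010   (q4,B)→(q2,0,→)
state=q2 head=-1 tape=0[0]1B01010   (q2,0)→(q0,0,→)
state=q0 head=0 tape=00[1]B01010   (q0,1)→(q1,1,←)
state=q1 head=-1 tape=0[0]1B01010   (q1,0)→(q0,1,→)
state=q0 head=0 tape=01[1]B01010   (q0,1)→(q1,1,←)
state=q1 head=-1 tape=0[1]1B01010   (q1,1)→(q4,0,←)
state=q4 head=-2 tape=[0]01B01010
M halts after 12 transitions.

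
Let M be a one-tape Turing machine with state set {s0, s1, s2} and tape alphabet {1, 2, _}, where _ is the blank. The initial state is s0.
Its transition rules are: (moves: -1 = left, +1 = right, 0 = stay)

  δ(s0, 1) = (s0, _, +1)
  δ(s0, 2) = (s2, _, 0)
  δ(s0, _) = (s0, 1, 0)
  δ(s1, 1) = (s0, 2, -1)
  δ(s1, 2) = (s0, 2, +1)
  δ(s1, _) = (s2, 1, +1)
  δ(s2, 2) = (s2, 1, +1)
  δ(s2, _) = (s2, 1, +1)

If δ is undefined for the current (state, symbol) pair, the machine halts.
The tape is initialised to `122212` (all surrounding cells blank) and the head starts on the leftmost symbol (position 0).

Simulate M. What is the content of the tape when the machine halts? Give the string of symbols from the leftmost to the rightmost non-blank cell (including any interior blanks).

state=s0 head=0 tape=[1]22212   (s0,1)→(s0,_,+1)
state=s0 head=1 tape=_[2]2212   (s0,2)→(s2,_,0)
state=s2 head=1 tape=_[_]2212   (s2,_)→(s2,1,+1)
state=s2 head=2 tape=_1[2]212   (s2,2)→(s2,1,+1)
state=s2 head=3 tape=_11[2]12   (s2,2)→(s2,1,+1)
state=s2 head=4 tape=_111[1]2
The non-blank tape span at halt is 11112.

11112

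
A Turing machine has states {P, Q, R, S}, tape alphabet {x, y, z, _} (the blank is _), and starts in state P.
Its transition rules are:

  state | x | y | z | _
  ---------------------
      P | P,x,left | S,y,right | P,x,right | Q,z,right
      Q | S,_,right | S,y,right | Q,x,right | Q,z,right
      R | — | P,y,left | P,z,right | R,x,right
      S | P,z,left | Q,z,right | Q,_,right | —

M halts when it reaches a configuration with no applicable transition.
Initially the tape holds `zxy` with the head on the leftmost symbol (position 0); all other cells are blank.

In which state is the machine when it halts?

S

state=P head=0 tape=_[z]xy_   (P,z)→(P,x,right)
state=P head=1 tape=_x[x]y_   (P,x)→(P,x,left)
state=P head=0 tape=_[x]xy_   (P,x)→(P,x,left)
state=P head=-1 tape=[_]xxy_   (P,_)→(Q,z,right)
state=Q head=0 tape=z[x]xy_   (Q,x)→(S,_,right)
state=S head=1 tape=z_[x]y_   (S,x)→(P,z,left)
state=P head=0 tape=z[_]zy_   (P,_)→(Q,z,right)
state=Q head=1 tape=zz[z]y_   (Q,z)→(Q,x,right)
state=Q head=2 tape=zzx[y]_   (Q,y)→(S,y,right)
state=S head=3 tape=zzxy[_]
No transition is defined for (S, _); M halts in state S.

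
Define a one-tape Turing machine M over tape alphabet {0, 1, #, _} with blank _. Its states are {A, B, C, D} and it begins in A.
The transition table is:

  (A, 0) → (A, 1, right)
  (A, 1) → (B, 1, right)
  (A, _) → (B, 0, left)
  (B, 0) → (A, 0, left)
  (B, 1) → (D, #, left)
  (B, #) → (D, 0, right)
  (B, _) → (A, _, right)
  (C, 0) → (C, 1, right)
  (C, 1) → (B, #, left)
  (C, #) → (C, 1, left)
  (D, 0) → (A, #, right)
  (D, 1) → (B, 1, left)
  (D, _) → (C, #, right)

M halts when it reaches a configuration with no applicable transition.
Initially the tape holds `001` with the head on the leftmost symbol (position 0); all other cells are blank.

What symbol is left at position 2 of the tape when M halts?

#

state=A head=0 tape=_[0]01___   (A,0)→(A,1,right)
state=A head=1 tape=_1[0]1___   (A,0)→(A,1,right)
state=A head=2 tape=_11[1]___   (A,1)→(B,1,right)
state=B head=3 tape=_111[_]__   (B,_)→(A,_,right)
state=A head=4 tape=_111_[_]_   (A,_)→(B,0,left)
state=B head=3 tape=_111[_]0_   (B,_)→(A,_,right)
state=A head=4 tape=_111_[0]_   (A,0)→(A,1,right)
state=A head=5 tape=_111_1[_]   (A,_)→(B,0,left)
state=B head=4 tape=_111_[1]0   (B,1)→(D,#,left)
state=D head=3 tape=_111[_]#0   (D,_)→(C,#,right)
state=C head=4 tape=_111#[#]0   (C,#)→(C,1,left)
state=C head=3 tape=_111[#]10   (C,#)→(C,1,left)
state=C head=2 tape=_11[1]110   (C,1)→(B,#,left)
state=B head=1 tape=_1[1]#110   (B,1)→(D,#,left)
state=D head=0 tape=_[1]##110   (D,1)→(B,1,left)
state=B head=-1 tape=[_]1##110   (B,_)→(A,_,right)
state=A head=0 tape=_[1]##110   (A,1)→(B,1,right)
state=B head=1 tape=_1[#]#110   (B,#)→(D,0,right)
state=D head=2 tape=_10[#]110
Cell 2 holds # when M halts.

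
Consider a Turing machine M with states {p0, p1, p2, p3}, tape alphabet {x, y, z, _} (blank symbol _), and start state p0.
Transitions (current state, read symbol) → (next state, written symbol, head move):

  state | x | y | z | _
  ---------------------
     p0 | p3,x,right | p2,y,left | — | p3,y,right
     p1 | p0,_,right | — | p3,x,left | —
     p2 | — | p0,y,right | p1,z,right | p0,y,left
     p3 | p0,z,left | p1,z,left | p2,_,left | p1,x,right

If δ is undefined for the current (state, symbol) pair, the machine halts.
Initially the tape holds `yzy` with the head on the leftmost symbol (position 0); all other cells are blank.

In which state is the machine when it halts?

state=p0 head=0 tape=__[y]zy   (p0,y)→(p2,y,left)
state=p2 head=-1 tape=_[_]yzy   (p2,_)→(p0,y,left)
state=p0 head=-2 tape=[_]yyzy   (p0,_)→(p3,y,right)
state=p3 head=-1 tape=y[y]yzy   (p3,y)→(p1,z,left)
state=p1 head=-2 tape=[y]zyzy
No transition is defined for (p1, y); M halts in state p1.

p1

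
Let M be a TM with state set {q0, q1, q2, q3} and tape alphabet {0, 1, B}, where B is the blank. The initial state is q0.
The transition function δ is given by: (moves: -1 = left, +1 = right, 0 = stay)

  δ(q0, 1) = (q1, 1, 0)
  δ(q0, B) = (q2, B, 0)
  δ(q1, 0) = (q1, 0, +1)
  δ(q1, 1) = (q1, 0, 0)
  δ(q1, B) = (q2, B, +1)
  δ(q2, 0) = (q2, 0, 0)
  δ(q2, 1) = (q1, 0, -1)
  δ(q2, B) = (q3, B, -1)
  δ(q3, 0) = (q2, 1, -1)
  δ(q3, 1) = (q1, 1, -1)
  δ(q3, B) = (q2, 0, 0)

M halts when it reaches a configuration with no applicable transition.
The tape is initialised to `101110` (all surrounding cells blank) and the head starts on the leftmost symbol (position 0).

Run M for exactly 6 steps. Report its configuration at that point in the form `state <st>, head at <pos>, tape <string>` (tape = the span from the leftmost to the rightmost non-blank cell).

state=q0 head=0 tape=[1]01110   (q0,1)→(q1,1,0)
state=q1 head=0 tape=[1]01110   (q1,1)→(q1,0,0)
state=q1 head=0 tape=[0]01110   (q1,0)→(q1,0,+1)
state=q1 head=1 tape=0[0]1110   (q1,0)→(q1,0,+1)
state=q1 head=2 tape=00[1]110   (q1,1)→(q1,0,0)
state=q1 head=2 tape=00[0]110   (q1,0)→(q1,0,+1)
state=q1 head=3 tape=000[1]10
After 6 steps: state q1, head at 3, tape 000110.

state q1, head at 3, tape 000110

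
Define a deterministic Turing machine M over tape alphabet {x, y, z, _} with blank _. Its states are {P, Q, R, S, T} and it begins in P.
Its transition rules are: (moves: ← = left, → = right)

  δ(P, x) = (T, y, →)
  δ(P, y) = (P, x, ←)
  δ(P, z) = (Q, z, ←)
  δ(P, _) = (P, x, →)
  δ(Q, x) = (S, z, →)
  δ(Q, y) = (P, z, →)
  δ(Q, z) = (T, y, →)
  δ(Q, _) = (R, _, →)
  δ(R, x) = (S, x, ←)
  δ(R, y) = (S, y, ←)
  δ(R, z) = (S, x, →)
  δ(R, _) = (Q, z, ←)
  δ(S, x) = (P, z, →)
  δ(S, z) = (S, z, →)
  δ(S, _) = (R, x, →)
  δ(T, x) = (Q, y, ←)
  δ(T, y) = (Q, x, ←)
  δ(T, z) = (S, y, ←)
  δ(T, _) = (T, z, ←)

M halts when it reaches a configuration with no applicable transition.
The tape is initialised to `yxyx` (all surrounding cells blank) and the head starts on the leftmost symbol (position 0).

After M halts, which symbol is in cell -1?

z

P | _[y]xyx   read y → write x, move ←, go to P
P | [_]xxyx   read _ → write x, move →, go to P
P | x[x]xyx   read x → write y, move →, go to T
T | xy[x]yx   read x → write y, move ←, go to Q
Q | x[y]yyx   read y → write z, move →, go to P
P | xz[y]yx   read y → write x, move ←, go to P
P | x[z]xyx   read z → write z, move ←, go to Q
Q | [x]zxyx   read x → write z, move →, go to S
S | z[z]xyx   read z → write z, move →, go to S
S | zz[x]yx   read x → write z, move →, go to P
P | zzz[y]x   read y → write x, move ←, go to P
P | zz[z]xx   read z → write z, move ←, go to Q
Q | z[z]zxx   read z → write y, move →, go to T
T | zy[z]xx   read z → write y, move ←, go to S
S | z[y]yxx
Cell -1 holds z when M halts.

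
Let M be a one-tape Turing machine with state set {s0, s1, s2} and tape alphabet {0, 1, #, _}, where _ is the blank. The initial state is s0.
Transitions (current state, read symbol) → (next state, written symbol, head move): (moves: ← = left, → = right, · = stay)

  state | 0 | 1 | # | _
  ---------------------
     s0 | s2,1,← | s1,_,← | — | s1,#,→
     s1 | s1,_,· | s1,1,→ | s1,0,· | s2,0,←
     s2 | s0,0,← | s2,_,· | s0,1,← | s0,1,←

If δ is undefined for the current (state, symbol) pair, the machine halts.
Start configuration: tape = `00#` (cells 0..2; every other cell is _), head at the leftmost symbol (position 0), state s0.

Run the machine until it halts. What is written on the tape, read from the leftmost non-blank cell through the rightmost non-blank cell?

#10_10#

state=s0 head=0 tape=____[0]0#   (s0,0)→(s2,1,←)
state=s2 head=-1 tape=___[_]10#   (s2,_)→(s0,1,←)
state=s0 head=-2 tape=__[_]110#   (s0,_)→(s1,#,→)
state=s1 head=-1 tape=__#[1]10#   (s1,1)→(s1,1,→)
state=s1 head=0 tape=__#1[1]0#   (s1,1)→(s1,1,→)
state=s1 head=1 tape=__#11[0]#   (s1,0)→(s1,_,·)
state=s1 head=1 tape=__#11[_]#   (s1,_)→(s2,0,←)
state=s2 head=0 tape=__#1[1]0#   (s2,1)→(s2,_,·)
state=s2 head=0 tape=__#1[_]0#   (s2,_)→(s0,1,←)
state=s0 head=-1 tape=__#[1]10#   (s0,1)→(s1,_,←)
state=s1 head=-2 tape=__[#]_10#   (s1,#)→(s1,0,·)
state=s1 head=-2 tape=__[0]_10#   (s1,0)→(s1,_,·)
state=s1 head=-2 tape=__[_]_10#   (s1,_)→(s2,0,←)
state=s2 head=-3 tape=_[_]0_10#   (s2,_)→(s0,1,←)
state=s0 head=-4 tape=[_]10_10#   (s0,_)→(s1,#,→)
state=s1 head=-3 tape=#[1]0_10#   (s1,1)→(s1,1,→)
state=s1 head=-2 tape=#1[0]_10#   (s1,0)→(s1,_,·)
state=s1 head=-2 tape=#1[_]_10#   (s1,_)→(s2,0,←)
state=s2 head=-3 tape=#[1]0_10#   (s2,1)→(s2,_,·)
state=s2 head=-3 tape=#[_]0_10#   (s2,_)→(s0,1,←)
state=s0 head=-4 tape=[#]10_10#
The non-blank tape span at halt is #10_10#.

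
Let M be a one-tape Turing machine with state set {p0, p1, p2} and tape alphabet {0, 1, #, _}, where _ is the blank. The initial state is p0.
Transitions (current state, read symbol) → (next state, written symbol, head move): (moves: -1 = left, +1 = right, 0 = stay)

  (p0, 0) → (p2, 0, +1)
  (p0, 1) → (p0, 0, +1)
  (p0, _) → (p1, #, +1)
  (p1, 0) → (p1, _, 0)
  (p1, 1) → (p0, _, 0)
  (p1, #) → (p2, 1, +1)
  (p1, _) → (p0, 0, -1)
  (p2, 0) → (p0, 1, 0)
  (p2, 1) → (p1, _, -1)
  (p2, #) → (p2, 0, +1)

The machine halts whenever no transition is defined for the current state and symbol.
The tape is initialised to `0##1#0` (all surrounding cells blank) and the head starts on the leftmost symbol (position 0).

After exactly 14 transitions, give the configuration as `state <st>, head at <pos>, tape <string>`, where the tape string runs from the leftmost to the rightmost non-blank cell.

p0 | [0]##1#0__   read 0 → write 0, move +1, go to p2
p2 | 0[#]#1#0__   read # → write 0, move +1, go to p2
p2 | 00[#]1#0__   read # → write 0, move +1, go to p2
p2 | 000[1]#0__   read 1 → write _, move -1, go to p1
p1 | 00[0]_#0__   read 0 → write _, move 0, go to p1
p1 | 00[_]_#0__   read _ → write 0, move -1, go to p0
p0 | 0[0]0_#0__   read 0 → write 0, move +1, go to p2
p2 | 00[0]_#0__   read 0 → write 1, move 0, go to p0
p0 | 00[1]_#0__   read 1 → write 0, move +1, go to p0
p0 | 000[_]#0__   read _ → write #, move +1, go to p1
p1 | 000#[#]0__   read # → write 1, move +1, go to p2
p2 | 000#1[0]__   read 0 → write 1, move 0, go to p0
p0 | 000#1[1]__   read 1 → write 0, move +1, go to p0
p0 | 000#10[_]_   read _ → write #, move +1, go to p1
p1 | 000#10#[_]
After 14 steps: state p1, head at 7, tape 000#10#.

state p1, head at 7, tape 000#10#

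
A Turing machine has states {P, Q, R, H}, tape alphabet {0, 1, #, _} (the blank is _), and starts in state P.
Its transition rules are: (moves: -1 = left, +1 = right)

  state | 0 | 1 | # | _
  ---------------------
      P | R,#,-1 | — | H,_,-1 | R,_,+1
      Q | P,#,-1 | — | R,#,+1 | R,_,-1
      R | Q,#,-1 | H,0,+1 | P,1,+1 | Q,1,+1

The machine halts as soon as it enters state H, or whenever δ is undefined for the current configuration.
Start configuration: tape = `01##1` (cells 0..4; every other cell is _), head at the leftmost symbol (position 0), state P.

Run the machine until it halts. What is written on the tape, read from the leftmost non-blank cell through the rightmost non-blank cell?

1#0##1

P | _[0]1##1   read 0 → write #, move -1, go to R
R | [_]#1##1   read _ → write 1, move +1, go to Q
Q | 1[#]1##1   read # → write #, move +1, go to R
R | 1#[1]##1   read 1 → write 0, move +1, go to H
H | 1#0[#]#1
The non-blank tape span at halt is 1#0##1.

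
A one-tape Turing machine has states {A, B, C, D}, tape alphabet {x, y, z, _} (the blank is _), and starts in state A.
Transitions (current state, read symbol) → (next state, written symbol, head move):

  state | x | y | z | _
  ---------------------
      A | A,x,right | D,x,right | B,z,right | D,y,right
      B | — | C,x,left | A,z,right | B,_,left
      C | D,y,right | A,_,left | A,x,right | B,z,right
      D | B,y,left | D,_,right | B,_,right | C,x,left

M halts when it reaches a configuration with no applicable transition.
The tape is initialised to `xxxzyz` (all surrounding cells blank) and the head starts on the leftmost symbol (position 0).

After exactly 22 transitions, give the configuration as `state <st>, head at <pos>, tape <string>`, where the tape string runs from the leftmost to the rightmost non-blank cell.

A | [x]xxzyz___   read x → write x, move right, go to A
A | x[x]xzyz___   read x → write x, move right, go to A
A | xx[x]zyz___   read x → write x, move right, go to A
A | xxx[z]yz___   read z → write z, move right, go to B
B | xxxz[y]z___   read y → write x, move left, go to C
C | xxx[z]xz___   read z → write x, move right, go to A
A | xxxx[x]z___   read x → write x, move right, go to A
A | xxxxx[z]___   read z → write z, move right, go to B
B | xxxxxz[_]__   read _ → write _, move left, go to B
B | xxxxx[z]___   read z → write z, move right, go to A
A | xxxxxz[_]__   read _ → write y, move right, go to D
D | xxxxxzy[_]_   read _ → write x, move left, go to C
C | xxxxxz[y]x_   read y → write _, move left, go to A
A | xxxxx[z]_x_   read z → write z, move right, go to B
B | xxxxxz[_]x_   read _ → write _, move left, go to B
B | xxxxx[z]_x_   read z → write z, move right, go to A
A | xxxxxz[_]x_   read _ → write y, move right, go to D
D | xxxxxzy[x]_   read x → write y, move left, go to B
B | xxxxxz[y]y_   read y → write x, move left, go to C
C | xxxxx[z]xy_   read z → write x, move right, go to A
A | xxxxxx[x]y_   read x → write x, move right, go to A
A | xxxxxxx[y]_   read y → write x, move right, go to D
D | xxxxxxxx[_]
After 22 steps: state D, head at 8, tape xxxxxxxx.

state D, head at 8, tape xxxxxxxx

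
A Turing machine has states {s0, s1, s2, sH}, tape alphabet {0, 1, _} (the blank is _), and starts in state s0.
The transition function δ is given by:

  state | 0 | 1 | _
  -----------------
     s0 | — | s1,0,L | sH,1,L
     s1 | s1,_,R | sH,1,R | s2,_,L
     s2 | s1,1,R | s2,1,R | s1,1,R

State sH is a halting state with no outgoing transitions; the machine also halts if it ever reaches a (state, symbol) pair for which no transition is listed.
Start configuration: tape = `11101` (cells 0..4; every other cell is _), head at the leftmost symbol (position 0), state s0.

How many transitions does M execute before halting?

8

s0 | __[1]1101   read 1 → write 0, move L, go to s1
s1 | _[_]01101   read _ → write _, move L, go to s2
s2 | [_]_01101   read _ → write 1, move R, go to s1
s1 | 1[_]01101   read _ → write _, move L, go to s2
s2 | [1]_01101   read 1 → write 1, move R, go to s2
s2 | 1[_]01101   read _ → write 1, move R, go to s1
s1 | 11[0]1101   read 0 → write _, move R, go to s1
s1 | 11_[1]101   read 1 → write 1, move R, go to sH
sH | 11_1[1]01
M halts after 8 transitions.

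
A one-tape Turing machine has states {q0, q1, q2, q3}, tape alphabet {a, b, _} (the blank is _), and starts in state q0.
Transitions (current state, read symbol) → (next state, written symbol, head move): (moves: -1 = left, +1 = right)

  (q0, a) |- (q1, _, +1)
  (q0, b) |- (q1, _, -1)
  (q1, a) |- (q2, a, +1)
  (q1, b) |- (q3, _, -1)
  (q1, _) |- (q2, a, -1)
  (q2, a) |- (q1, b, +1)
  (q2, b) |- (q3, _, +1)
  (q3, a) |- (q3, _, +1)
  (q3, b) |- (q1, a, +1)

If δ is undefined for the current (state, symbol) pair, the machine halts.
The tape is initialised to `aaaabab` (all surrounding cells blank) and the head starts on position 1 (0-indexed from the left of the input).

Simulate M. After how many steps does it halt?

14

q0 | a[a]aabab_   read a → write _, move +1, go to q1
q1 | a_[a]abab_   read a → write a, move +1, go to q2
q2 | a_a[a]bab_   read a → write b, move +1, go to q1
q1 | a_ab[b]ab_   read b → write _, move -1, go to q3
q3 | a_a[b]_ab_   read b → write a, move +1, go to q1
q1 | a_aa[_]ab_   read _ → write a, move -1, go to q2
q2 | a_a[a]aab_   read a → write b, move +1, go to q1
q1 | a_ab[a]ab_   read a → write a, move +1, go to q2
q2 | a_aba[a]b_   read a → write b, move +1, go to q1
q1 | a_abab[b]_   read b → write _, move -1, go to q3
q3 | a_aba[b]__   read b → write a, move +1, go to q1
q1 | a_abaa[_]_   read _ → write a, move -1, go to q2
q2 | a_aba[a]a_   read a → write b, move +1, go to q1
q1 | a_abab[a]_   read a → write a, move +1, go to q2
q2 | a_ababa[_]
M halts after 14 transitions.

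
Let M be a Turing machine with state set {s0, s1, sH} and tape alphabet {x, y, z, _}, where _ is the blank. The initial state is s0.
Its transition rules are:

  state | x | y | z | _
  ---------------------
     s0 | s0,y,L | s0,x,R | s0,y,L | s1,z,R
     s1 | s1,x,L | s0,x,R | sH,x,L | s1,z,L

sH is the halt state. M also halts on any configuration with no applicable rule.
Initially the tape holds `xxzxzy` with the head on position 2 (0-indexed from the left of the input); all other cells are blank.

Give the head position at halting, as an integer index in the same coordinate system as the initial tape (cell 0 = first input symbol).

5

state=s0 head=2 tape=___xx[z]xzy__   (s0,z)→(s0,y,L)
state=s0 head=1 tape=___x[x]yxzy__   (s0,x)→(s0,y,L)
state=s0 head=0 tape=___[x]yyxzy__   (s0,x)→(s0,y,L)
state=s0 head=-1 tape=__[_]yyyxzy__   (s0,_)→(s1,z,R)
state=s1 head=0 tape=__z[y]yyxzy__   (s1,y)→(s0,x,R)
state=s0 head=1 tape=__zx[y]yxzy__   (s0,y)→(s0,x,R)
state=s0 head=2 tape=__zxx[y]xzy__   (s0,y)→(s0,x,R)
state=s0 head=3 tape=__zxxx[x]zy__   (s0,x)→(s0,y,L)
state=s0 head=2 tape=__zxx[x]yzy__   (s0,x)→(s0,y,L)
state=s0 head=1 tape=__zx[x]yyzy__   (s0,x)→(s0,y,L)
state=s0 head=0 tape=__z[x]yyyzy__   (s0,x)→(s0,y,L)
state=s0 head=-1 tape=__[z]yyyyzy__   (s0,z)→(s0,y,L)
state=s0 head=-2 tape=_[_]yyyyyzy__   (s0,_)→(s1,z,R)
state=s1 head=-1 tape=_z[y]yyyyzy__   (s1,y)→(s0,x,R)
state=s0 head=0 tape=_zx[y]yyyzy__   (s0,y)→(s0,x,R)
state=s0 head=1 tape=_zxx[y]yyzy__   (s0,y)→(s0,x,R)
state=s0 head=2 tape=_zxxx[y]yzy__   (s0,y)→(s0,x,R)
state=s0 head=3 tape=_zxxxx[y]zy__   (s0,y)→(s0,x,R)
state=s0 head=4 tape=_zxxxxx[z]y__   (s0,z)→(s0,y,L)
state=s0 head=3 tape=_zxxxx[x]yy__   (s0,x)→(s0,y,L)
state=s0 head=2 tape=_zxxx[x]yyy__   (s0,x)→(s0,y,L)
state=s0 head=1 tape=_zxx[x]yyyy__   (s0,x)→(s0,y,L)
state=s0 head=0 tape=_zx[x]yyyyy__   (s0,x)→(s0,y,L)
state=s0 head=-1 tape=_z[x]yyyyyy__   (s0,x)→(s0,y,L)
state=s0 head=-2 tape=_[z]yyyyyyy__   (s0,z)→(s0,y,L)
state=s0 head=-3 tape=[_]yyyyyyyy__   (s0,_)→(s1,z,R)
state=s1 head=-2 tape=z[y]yyyyyyy__   (s1,y)→(s0,x,R)
state=s0 head=-1 tape=zx[y]yyyyyy__   (s0,y)→(s0,x,R)
state=s0 head=0 tape=zxx[y]yyyyy__   (s0,y)→(s0,x,R)
state=s0 head=1 tape=zxxx[y]yyyy__   (s0,y)→(s0,x,R)
state=s0 head=2 tape=zxxxx[y]yyy__   (s0,y)→(s0,x,R)
state=s0 head=3 tape=zxxxxx[y]yy__   (s0,y)→(s0,x,R)
state=s0 head=4 tape=zxxxxxx[y]y__   (s0,y)→(s0,x,R)
state=s0 head=5 tape=zxxxxxxx[y]__   (s0,y)→(s0,x,R)
state=s0 head=6 tape=zxxxxxxxx[_]_   (s0,_)→(s1,z,R)
state=s1 head=7 tape=zxxxxxxxxz[_]   (s1,_)→(s1,z,L)
state=s1 head=6 tape=zxxxxxxxx[z]z   (s1,z)→(sH,x,L)
state=sH head=5 tape=zxxxxxxx[x]xz
At halt the head is at cell 5.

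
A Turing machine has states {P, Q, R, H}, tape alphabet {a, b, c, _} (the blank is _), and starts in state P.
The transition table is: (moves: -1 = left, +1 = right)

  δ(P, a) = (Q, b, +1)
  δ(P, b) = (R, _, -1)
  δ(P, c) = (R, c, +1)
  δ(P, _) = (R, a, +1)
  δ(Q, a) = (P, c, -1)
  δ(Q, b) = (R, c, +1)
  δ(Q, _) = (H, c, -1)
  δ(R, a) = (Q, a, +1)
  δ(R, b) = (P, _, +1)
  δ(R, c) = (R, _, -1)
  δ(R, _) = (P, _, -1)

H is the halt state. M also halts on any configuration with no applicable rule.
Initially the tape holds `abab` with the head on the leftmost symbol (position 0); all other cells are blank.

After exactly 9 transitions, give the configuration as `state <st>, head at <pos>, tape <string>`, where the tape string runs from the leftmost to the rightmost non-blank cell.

state P, head at 3, tape bcac

P | [a]bab_   read a → write b, move +1, go to Q
Q | b[b]ab_   read b → write c, move +1, go to R
R | bc[a]b_   read a → write a, move +1, go to Q
Q | bca[b]_   read b → write c, move +1, go to R
R | bcac[_]   read _ → write _, move -1, go to P
P | bca[c]_   read c → write c, move +1, go to R
R | bcac[_]   read _ → write _, move -1, go to P
P | bca[c]_   read c → write c, move +1, go to R
R | bcac[_]   read _ → write _, move -1, go to P
P | bca[c]_
After 9 steps: state P, head at 3, tape bcac.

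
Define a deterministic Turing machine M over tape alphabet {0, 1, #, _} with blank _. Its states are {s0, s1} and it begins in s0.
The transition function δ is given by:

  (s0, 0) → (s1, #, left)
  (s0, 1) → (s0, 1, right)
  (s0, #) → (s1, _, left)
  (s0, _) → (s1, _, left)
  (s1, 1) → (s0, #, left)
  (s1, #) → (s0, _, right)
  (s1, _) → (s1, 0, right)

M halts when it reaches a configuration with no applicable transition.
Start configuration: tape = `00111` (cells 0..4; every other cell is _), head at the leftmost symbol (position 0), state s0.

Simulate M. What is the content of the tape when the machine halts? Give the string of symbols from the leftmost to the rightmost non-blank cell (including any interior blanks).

00_#

s0 | _[0]0111_   read 0 → write #, move left, go to s1
s1 | [_]#0111_   read _ → write 0, move right, go to s1
s1 | 0[#]0111_   read # → write _, move right, go to s0
s0 | 0_[0]111_   read 0 → write #, move left, go to s1
s1 | 0[_]#111_   read _ → write 0, move right, go to s1
s1 | 00[#]111_   read # → write _, move right, go to s0
s0 | 00_[1]11_   read 1 → write 1, move right, go to s0
s0 | 00_1[1]1_   read 1 → write 1, move right, go to s0
s0 | 00_11[1]_   read 1 → write 1, move right, go to s0
s0 | 00_111[_]   read _ → write _, move left, go to s1
s1 | 00_11[1]_   read 1 → write #, move left, go to s0
s0 | 00_1[1]#_   read 1 → write 1, move right, go to s0
s0 | 00_11[#]_   read # → write _, move left, go to s1
s1 | 00_1[1]__   read 1 → write #, move left, go to s0
s0 | 00_[1]#__   read 1 → write 1, move right, go to s0
s0 | 00_1[#]__   read # → write _, move left, go to s1
s1 | 00_[1]___   read 1 → write #, move left, go to s0
s0 | 00[_]#___   read _ → write _, move left, go to s1
s1 | 0[0]_#___
The non-blank tape span at halt is 00_#.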